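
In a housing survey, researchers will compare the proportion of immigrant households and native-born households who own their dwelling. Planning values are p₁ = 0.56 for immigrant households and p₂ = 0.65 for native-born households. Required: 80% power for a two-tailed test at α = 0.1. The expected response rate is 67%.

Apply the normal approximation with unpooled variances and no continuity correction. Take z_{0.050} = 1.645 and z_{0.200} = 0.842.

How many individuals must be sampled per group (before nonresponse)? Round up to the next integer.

n = (z_{α/2} + z_β)² · [p₁(1−p₁) + p₂(1−p₂)] / (p₁ − p₂)²
  = (1.645 + 0.842)² · (0.56·0.44 + 0.65·0.35) / (-0.09)²
  = (2.487)² · (0.2464 + 0.2275) / 0.0081
  = 6.1852 · 0.4739 / 0.0081
  = 361.87
Adjust for 67% response: 361.87 / 0.67 = 540.11.
Round up → n = 541 per group.

n = 541 per group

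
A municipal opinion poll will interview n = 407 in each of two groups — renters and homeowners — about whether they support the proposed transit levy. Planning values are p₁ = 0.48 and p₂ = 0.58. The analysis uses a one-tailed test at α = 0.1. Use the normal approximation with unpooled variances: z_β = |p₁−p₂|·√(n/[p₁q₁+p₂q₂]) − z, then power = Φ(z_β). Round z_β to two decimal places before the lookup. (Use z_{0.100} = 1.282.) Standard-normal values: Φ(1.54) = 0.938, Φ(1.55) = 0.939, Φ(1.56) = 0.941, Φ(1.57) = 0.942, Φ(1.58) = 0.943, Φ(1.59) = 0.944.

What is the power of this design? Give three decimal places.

z_β = |p₁−p₂|·√(n/[p₁q₁+p₂q₂]) − z_α
    = 0.10 · √(407/0.4932) − 1.282
    = 0.10 · 28.7267 − 1.282
    = 2.8727 − 1.282 = 1.5907 → 1.59
Power = Φ(1.59) = 0.944.

Power ≈ 0.944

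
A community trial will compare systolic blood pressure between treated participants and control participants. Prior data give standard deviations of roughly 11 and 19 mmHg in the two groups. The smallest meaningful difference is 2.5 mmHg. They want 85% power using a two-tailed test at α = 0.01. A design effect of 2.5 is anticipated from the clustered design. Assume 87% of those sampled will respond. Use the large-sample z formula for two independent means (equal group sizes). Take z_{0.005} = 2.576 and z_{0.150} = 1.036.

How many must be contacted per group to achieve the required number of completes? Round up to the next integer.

n = (z_{α/2} + z_β)² · (σ₁² + σ₂²) / δ²
  = (2.576 + 1.036)² · (11² + 19² = 482) / 2.5²
  = 13.0465 · 482 / 6.25
  = 1006.15
Design effect: 2.5 × 1006.15 = 2515.37.
Adjust for 87% response: 2515.37 / 0.87 = 2891.23.
Round up → n = 2892 per group.

n = 2892 per group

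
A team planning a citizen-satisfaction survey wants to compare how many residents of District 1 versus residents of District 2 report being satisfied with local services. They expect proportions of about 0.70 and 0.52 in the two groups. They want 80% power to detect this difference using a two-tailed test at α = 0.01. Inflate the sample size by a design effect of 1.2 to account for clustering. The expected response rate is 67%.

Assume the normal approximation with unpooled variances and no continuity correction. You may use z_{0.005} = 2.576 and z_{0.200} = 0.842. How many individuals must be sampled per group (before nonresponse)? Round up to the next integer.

n = 297 per group

n = (z_{α/2} + z_β)² · [p₁(1−p₁) + p₂(1−p₂)] / (p₁ − p₂)²
  = (2.576 + 0.842)² · (0.70·0.30 + 0.52·0.48) / (0.18)²
  = (3.418)² · (0.2100 + 0.2496) / 0.0324
  = 11.6827 · 0.4596 / 0.0324
  = 165.72
Design effect: 1.2 × 165.72 = 198.87.
Adjust for 67% response: 198.87 / 0.67 = 296.81.
Round up → n = 297 per group.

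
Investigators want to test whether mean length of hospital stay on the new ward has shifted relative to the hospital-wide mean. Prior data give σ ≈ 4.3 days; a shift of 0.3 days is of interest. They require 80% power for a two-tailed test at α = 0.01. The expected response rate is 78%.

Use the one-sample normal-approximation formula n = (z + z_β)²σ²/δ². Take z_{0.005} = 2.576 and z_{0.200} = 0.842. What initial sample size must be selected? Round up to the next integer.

n = 3078

n = (z_{α/2} + z_β)² · σ² / δ²
  = (2.576 + 0.842)² · 4.3² / 0.3²
  = 11.6827 · 18.49 / 0.09
  = 2400.15
Adjust for 78% response: 2400.15 / 0.78 = 3077.12.
Round up → n = 3078.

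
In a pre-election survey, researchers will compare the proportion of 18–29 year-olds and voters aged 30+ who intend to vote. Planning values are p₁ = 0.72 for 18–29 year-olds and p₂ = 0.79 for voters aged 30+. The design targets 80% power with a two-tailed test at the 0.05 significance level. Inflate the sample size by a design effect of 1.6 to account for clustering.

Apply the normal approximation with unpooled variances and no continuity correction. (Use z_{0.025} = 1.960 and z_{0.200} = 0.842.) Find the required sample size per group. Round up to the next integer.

n = (z_{α/2} + z_β)² · [p₁(1−p₁) + p₂(1−p₂)] / (p₁ − p₂)²
  = (1.960 + 0.842)² · (0.72·0.28 + 0.79·0.21) / (-0.07)²
  = (2.802)² · (0.2016 + 0.1659) / 0.0049
  = 7.8512 · 0.3675 / 0.0049
  = 588.84
Design effect: 1.6 × 588.84 = 942.14.
Round up → n = 943 per group.

n = 943 per group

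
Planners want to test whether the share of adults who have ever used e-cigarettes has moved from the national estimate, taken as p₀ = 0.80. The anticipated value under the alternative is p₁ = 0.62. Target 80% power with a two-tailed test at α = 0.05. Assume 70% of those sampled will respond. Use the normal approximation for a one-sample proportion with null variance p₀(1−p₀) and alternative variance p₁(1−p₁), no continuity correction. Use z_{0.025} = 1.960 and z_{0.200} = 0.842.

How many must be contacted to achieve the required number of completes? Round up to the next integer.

n = [z_{α/2}·√(p₀q₀) + z_β·√(p₁q₁)]² / (p₁ − p₀)²
  = [1.960·√(0.80·0.20) + 0.842·√(0.62·0.38)]² / (-0.18)²
  = [1.960·0.4000 + 0.842·0.4854]² / 0.0324
  = [1.1927]² / 0.0324
  = 43.91
Adjust for 70% response: 43.91 / 0.70 = 62.72.
Round up → n = 63.

n = 63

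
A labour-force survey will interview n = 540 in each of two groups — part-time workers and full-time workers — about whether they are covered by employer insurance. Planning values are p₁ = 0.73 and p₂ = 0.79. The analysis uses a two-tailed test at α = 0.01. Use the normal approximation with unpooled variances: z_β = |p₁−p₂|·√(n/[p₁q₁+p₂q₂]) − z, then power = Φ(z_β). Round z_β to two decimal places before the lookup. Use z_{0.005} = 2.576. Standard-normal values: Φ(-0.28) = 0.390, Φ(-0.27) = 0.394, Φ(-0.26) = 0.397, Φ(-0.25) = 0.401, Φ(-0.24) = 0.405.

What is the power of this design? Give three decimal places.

z_β = |p₁−p₂|·√(n/[p₁q₁+p₂q₂]) − z_{α/2}
    = 0.06 · √(540/0.3630) − 2.576
    = 0.06 · 38.5695 − 2.576
    = 2.3142 − 2.576 = -0.2618 → -0.26
Power = Φ(-0.26) = 0.397.

Power ≈ 0.397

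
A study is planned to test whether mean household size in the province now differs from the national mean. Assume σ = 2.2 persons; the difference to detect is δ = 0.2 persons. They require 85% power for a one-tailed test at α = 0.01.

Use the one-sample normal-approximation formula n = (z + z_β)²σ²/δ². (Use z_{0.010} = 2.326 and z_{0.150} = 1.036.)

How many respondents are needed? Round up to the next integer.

n = 1368

n = (z_α + z_β)² · σ² / δ²
  = (2.326 + 1.036)² · 2.2² / 0.2²
  = 11.3030 · 4.84 / 0.04
  = 1367.67
Round up → n = 1368.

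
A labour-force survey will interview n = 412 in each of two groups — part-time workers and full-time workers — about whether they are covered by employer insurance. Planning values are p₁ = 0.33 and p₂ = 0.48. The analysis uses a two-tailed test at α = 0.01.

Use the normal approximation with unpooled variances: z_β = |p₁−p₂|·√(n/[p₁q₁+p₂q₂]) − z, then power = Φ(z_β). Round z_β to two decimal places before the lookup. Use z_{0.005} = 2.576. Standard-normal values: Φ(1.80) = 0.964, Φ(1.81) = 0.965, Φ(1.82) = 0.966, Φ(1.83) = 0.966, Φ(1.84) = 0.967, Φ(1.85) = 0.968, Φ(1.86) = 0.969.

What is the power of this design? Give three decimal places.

Power ≈ 0.969

z_β = |p₁−p₂|·√(n/[p₁q₁+p₂q₂]) − z_{α/2}
    = 0.15 · √(412/0.4707) − 2.576
    = 0.15 · 29.5853 − 2.576
    = 4.4378 − 2.576 = 1.8618 → 1.86
Power = Φ(1.86) = 0.969.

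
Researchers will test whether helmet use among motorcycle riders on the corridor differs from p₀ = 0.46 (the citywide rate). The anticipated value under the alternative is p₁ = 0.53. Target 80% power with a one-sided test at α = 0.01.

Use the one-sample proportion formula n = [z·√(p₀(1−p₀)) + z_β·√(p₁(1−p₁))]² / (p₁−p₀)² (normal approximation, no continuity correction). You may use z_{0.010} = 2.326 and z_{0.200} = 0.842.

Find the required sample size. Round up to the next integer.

n = 510

n = [z_α·√(p₀q₀) + z_β·√(p₁q₁)]² / (p₁ − p₀)²
  = [2.326·√(0.46·0.54) + 0.842·√(0.53·0.47)]² / (0.07)²
  = [2.326·0.4984 + 0.842·0.4991]² / 0.0049
  = [1.5795]² / 0.0049
  = 509.16
Round up → n = 510.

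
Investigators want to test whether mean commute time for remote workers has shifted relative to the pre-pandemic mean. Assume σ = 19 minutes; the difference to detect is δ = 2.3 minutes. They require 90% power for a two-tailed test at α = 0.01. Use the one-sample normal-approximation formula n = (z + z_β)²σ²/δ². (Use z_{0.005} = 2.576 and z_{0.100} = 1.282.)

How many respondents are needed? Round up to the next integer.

n = 1016

n = (z_{α/2} + z_β)² · σ² / δ²
  = (2.576 + 1.282)² · 19² / 2.3²
  = 14.8842 · 361 / 5.29
  = 1015.72
Round up → n = 1016.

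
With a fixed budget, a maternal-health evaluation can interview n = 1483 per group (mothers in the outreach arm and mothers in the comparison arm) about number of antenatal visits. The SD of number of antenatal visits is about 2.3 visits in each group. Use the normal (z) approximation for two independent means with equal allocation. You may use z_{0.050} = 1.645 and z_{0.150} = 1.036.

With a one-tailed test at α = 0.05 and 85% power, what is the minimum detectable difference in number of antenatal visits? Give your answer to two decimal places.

Minimum detectable difference ≈ 0.23 visits

δ = (z_α + z_β) · √((σ₁²+σ₂²)/n)
  = (1.645 + 1.036) · √(10.58/1483)
  = 2.681 · √0.00713
  = 2.681 · 0.0845
  = 0.2264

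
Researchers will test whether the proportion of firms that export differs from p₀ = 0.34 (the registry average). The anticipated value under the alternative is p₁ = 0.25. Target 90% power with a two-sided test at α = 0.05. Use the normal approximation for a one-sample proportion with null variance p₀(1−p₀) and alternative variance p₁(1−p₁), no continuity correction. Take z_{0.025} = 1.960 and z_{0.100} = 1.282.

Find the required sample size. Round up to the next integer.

n = 272

n = [z_{α/2}·√(p₀q₀) + z_β·√(p₁q₁)]² / (p₁ − p₀)²
  = [1.960·√(0.34·0.66) + 1.282·√(0.25·0.75)]² / (-0.09)²
  = [1.960·0.4737 + 1.282·0.4330]² / 0.0081
  = [1.4836]² / 0.0081
  = 271.73
Round up → n = 272.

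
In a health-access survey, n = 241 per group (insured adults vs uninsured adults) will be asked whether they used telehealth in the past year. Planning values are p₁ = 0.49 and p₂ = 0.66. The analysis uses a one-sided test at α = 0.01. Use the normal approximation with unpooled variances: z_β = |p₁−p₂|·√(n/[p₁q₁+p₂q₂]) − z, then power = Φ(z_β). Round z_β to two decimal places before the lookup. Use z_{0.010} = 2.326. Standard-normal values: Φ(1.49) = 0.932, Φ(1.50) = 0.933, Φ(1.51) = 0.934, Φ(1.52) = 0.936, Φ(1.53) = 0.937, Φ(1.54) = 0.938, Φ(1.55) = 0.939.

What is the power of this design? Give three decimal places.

z_β = |p₁−p₂|·√(n/[p₁q₁+p₂q₂]) − z_α
    = 0.17 · √(241/0.4743) − 2.326
    = 0.17 · 22.5415 − 2.326
    = 3.8320 − 2.326 = 1.5060 → 1.51
Power = Φ(1.51) = 0.934.

Power ≈ 0.934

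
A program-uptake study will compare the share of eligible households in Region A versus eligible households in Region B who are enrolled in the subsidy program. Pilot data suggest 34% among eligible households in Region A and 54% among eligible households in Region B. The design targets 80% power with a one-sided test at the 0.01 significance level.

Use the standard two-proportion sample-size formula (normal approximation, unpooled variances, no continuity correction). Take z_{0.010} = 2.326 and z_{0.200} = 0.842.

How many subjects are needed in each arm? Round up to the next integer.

n = 119 per group

n = (z_α + z_β)² · [p₁(1−p₁) + p₂(1−p₂)] / (p₁ − p₂)²
  = (2.326 + 0.842)² · (0.34·0.66 + 0.54·0.46) / (-0.20)²
  = (3.168)² · (0.2244 + 0.2484) / 0.0400
  = 10.0362 · 0.4728 / 0.0400
  = 118.63
Round up → n = 119 per group.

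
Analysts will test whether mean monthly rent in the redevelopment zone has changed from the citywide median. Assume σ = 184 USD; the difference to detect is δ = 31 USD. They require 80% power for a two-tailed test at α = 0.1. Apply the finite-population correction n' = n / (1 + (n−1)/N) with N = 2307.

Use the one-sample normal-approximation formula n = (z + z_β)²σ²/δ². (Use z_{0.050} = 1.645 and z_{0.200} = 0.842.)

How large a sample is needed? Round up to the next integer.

n = (z_{α/2} + z_β)² · σ² / δ²
  = (1.645 + 0.842)² · 184² / 31²
  = 6.1852 · 33856 / 961
  = 217.90
Finite-population correction (N = 2307): 217.90 / (1 + (217.90 − 1)/2307) = 199.18.
Round up → n = 200.

n = 200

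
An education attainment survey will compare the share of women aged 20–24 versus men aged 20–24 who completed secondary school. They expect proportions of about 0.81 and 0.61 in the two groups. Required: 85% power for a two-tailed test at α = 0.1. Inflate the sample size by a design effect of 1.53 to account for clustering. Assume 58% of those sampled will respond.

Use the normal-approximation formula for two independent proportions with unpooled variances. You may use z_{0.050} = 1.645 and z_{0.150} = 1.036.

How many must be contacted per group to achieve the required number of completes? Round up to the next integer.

n = 186 per group

n = (z_{α/2} + z_β)² · [p₁(1−p₁) + p₂(1−p₂)] / (p₁ − p₂)²
  = (1.645 + 1.036)² · (0.81·0.19 + 0.61·0.39) / (0.20)²
  = (2.681)² · (0.1539 + 0.2379) / 0.0400
  = 7.1878 · 0.3918 / 0.0400
  = 70.40
Design effect: 1.53 × 70.40 = 107.72.
Adjust for 58% response: 107.72 / 0.58 = 185.72.
Round up → n = 186 per group.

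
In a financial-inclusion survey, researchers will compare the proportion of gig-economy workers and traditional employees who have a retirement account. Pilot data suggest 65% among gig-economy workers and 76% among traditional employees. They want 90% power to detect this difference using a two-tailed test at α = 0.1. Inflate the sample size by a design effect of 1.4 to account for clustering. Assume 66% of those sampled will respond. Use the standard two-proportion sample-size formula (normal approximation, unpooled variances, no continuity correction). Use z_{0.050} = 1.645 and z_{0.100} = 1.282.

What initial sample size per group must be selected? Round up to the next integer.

n = (z_{α/2} + z_β)² · [p₁(1−p₁) + p₂(1−p₂)] / (p₁ − p₂)²
  = (1.645 + 1.282)² · (0.65·0.35 + 0.76·0.24) / (-0.11)²
  = (2.927)² · (0.2275 + 0.1824) / 0.0121
  = 8.5673 · 0.4099 / 0.0121
  = 290.23
Design effect: 1.4 × 290.23 = 406.32.
Adjust for 66% response: 406.32 / 0.66 = 615.63.
Round up → n = 616 per group.

n = 616 per group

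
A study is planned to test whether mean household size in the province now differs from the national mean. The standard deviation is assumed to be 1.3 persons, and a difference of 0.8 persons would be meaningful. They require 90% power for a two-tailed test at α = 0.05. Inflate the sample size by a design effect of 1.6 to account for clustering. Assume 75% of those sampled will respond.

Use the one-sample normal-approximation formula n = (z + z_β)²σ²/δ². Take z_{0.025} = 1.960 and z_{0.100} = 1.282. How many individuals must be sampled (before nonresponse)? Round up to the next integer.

n = (z_{α/2} + z_β)² · σ² / δ²
  = (1.960 + 1.282)² · 1.3² / 0.8²
  = 10.5106 · 1.69 / 0.64
  = 27.75
Design effect: 1.6 × 27.75 = 44.41.
Adjust for 75% response: 44.41 / 0.75 = 59.21.
Round up → n = 60.

n = 60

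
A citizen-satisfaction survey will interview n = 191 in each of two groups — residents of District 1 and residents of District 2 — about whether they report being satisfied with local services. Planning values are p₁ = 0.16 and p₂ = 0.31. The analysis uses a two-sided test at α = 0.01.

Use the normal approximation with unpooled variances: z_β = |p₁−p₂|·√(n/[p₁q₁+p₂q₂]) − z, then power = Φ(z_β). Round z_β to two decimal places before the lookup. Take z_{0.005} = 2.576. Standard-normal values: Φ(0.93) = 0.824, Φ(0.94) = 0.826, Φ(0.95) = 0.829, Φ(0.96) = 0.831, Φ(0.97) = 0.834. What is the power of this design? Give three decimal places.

Power ≈ 0.826

z_β = |p₁−p₂|·√(n/[p₁q₁+p₂q₂]) − z_{α/2}
    = 0.15 · √(191/0.3483) − 2.576
    = 0.15 · 23.4175 − 2.576
    = 3.5126 − 2.576 = 0.9366 → 0.94
Power = Φ(0.94) = 0.826.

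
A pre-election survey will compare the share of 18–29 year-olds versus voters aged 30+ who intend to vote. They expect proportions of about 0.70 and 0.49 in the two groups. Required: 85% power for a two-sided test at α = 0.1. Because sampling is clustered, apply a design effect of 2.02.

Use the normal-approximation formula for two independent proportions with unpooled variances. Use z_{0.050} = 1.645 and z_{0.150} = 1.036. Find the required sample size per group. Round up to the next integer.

n = (z_{α/2} + z_β)² · [p₁(1−p₁) + p₂(1−p₂)] / (p₁ − p₂)²
  = (1.645 + 1.036)² · (0.70·0.30 + 0.49·0.51) / (0.21)²
  = (2.681)² · (0.2100 + 0.2499) / 0.0441
  = 7.1878 · 0.4599 / 0.0441
  = 74.96
Design effect: 2.02 × 74.96 = 151.42.
Round up → n = 152 per group.

n = 152 per group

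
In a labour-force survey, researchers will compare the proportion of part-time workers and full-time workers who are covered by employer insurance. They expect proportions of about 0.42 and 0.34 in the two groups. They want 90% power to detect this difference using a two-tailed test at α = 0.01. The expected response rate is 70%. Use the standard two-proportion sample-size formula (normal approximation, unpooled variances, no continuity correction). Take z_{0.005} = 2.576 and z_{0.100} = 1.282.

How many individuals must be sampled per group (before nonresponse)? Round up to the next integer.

n = 1555 per group

n = (z_{α/2} + z_β)² · [p₁(1−p₁) + p₂(1−p₂)] / (p₁ − p₂)²
  = (2.576 + 1.282)² · (0.42·0.58 + 0.34·0.66) / (0.08)²
  = (3.858)² · (0.2436 + 0.2244) / 0.0064
  = 14.8842 · 0.4680 / 0.0064
  = 1088.40
Adjust for 70% response: 1088.40 / 0.70 = 1554.86.
Round up → n = 1555 per group.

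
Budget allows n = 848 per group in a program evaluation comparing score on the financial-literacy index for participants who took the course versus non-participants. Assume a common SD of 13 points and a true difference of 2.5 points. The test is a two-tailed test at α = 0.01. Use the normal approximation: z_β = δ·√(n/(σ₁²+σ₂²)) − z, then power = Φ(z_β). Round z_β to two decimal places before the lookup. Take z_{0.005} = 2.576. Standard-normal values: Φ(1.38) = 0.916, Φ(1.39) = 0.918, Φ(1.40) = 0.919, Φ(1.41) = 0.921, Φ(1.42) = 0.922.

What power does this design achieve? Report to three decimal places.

z_β = δ·√(n/(σ₁²+σ₂²)) − z_{α/2}
    = 2.5 · √(848/338) − 2.576
    = 2.5 · 1.58394 − 2.576
    = 3.9599 − 2.576 = 1.3839 → 1.38
Power = Φ(1.38) = 0.916.

Power ≈ 0.916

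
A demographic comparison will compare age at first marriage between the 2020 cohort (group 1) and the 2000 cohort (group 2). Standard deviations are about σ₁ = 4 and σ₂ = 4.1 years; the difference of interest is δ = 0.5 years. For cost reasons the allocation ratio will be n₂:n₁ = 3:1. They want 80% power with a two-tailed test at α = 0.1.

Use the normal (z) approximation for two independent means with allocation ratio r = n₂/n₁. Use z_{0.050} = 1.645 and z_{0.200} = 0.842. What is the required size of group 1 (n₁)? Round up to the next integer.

n₁ = 535

n₁ = (z_{α/2} + z_β)² · (σ₁² + σ₂²/r) / δ²
   = (1.645 + 0.842)² · (4² + 4.1²/3) / 0.5²
   = 6.1852 · (16 + 5.6033) / 0.25
   = 6.1852 · 21.6033 / 0.25
   = 534.48
Round up → n₁ = 535; n₂ = r·n₁ = 3 × 535 = 1605.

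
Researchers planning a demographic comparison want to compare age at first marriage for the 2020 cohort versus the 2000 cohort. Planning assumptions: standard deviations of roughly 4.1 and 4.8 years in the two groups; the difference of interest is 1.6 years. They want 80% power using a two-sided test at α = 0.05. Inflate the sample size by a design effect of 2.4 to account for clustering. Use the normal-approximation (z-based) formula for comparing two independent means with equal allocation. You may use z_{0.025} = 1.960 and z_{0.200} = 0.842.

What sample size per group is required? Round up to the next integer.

n = 294 per group

n = (z_{α/2} + z_β)² · (σ₁² + σ₂²) / δ²
  = (1.960 + 0.842)² · (4.1² + 4.8² = 39.85) / 1.6²
  = 7.8512 · 39.85 / 2.56
  = 122.22
Design effect: 2.4 × 122.22 = 293.32.
Round up → n = 294 per group.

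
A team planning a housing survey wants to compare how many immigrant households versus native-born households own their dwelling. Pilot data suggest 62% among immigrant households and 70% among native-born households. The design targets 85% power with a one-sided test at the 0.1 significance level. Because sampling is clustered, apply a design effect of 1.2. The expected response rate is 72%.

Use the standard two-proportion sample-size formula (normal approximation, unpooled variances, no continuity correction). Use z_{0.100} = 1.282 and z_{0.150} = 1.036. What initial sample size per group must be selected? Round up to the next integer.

n = (z_α + z_β)² · [p₁(1−p₁) + p₂(1−p₂)] / (p₁ − p₂)²
  = (1.282 + 1.036)² · (0.62·0.38 + 0.70·0.30) / (-0.08)²
  = (2.318)² · (0.2356 + 0.2100) / 0.0064
  = 5.3731 · 0.4456 / 0.0064
  = 374.10
Design effect: 1.2 × 374.10 = 448.92.
Adjust for 72% response: 448.92 / 0.72 = 623.51.
Round up → n = 624 per group.

n = 624 per group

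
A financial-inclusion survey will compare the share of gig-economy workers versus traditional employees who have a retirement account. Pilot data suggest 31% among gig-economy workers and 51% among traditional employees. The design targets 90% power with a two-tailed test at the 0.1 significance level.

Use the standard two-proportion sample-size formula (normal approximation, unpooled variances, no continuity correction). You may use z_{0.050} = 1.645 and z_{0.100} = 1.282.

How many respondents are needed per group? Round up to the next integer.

n = (z_{α/2} + z_β)² · [p₁(1−p₁) + p₂(1−p₂)] / (p₁ − p₂)²
  = (1.645 + 1.282)² · (0.31·0.69 + 0.51·0.49) / (-0.20)²
  = (2.927)² · (0.2139 + 0.2499) / 0.0400
  = 8.5673 · 0.4638 / 0.0400
  = 99.34
Round up → n = 100 per group.

n = 100 per group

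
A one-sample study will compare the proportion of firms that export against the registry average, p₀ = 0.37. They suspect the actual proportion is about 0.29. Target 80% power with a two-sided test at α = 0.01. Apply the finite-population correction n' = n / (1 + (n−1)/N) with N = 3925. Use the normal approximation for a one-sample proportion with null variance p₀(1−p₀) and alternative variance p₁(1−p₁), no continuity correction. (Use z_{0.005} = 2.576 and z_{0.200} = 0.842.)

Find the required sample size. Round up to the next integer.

n = [z_{α/2}·√(p₀q₀) + z_β·√(p₁q₁)]² / (p₁ − p₀)²
  = [2.576·√(0.37·0.63) + 0.842·√(0.29·0.71)]² / (-0.08)²
  = [2.576·0.4828 + 0.842·0.4538]² / 0.0064
  = [1.6258]² / 0.0064
  = 412.99
Finite-population correction (N = 3925): 412.99 / (1 + (412.99 − 1)/3925) = 373.76.
Round up → n = 374.

n = 374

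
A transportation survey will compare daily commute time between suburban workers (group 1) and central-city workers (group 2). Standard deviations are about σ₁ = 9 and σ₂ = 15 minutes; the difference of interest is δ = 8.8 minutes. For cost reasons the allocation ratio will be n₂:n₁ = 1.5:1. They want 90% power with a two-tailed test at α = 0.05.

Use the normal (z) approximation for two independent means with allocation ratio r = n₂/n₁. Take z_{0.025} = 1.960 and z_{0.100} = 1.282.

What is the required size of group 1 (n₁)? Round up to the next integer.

n₁ = 32

n₁ = (z_{α/2} + z_β)² · (σ₁² + σ₂²/r) / δ²
   = (1.960 + 1.282)² · (9² + 15²/1.5) / 8.8²
   = 10.5106 · (81 + 150) / 77.44
   = 10.5106 · 231 / 77.44
   = 31.35
Round up → n₁ = 32; n₂ = r·n₁ = 1.5 × 32 = 48.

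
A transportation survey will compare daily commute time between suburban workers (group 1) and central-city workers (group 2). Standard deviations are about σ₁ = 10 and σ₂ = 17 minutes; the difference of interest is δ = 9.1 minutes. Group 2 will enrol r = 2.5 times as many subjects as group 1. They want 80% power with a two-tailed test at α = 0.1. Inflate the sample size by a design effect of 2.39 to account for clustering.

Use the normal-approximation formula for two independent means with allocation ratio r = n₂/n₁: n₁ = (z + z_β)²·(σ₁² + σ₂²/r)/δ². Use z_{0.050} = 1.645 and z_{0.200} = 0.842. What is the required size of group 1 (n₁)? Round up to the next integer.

n₁ = (z_{α/2} + z_β)² · (σ₁² + σ₂²/r) / δ²
   = (1.645 + 0.842)² · (10² + 17²/2.5) / 9.1²
   = 6.1852 · (100 + 115.6) / 82.81
   = 6.1852 · 215.6 / 82.81
   = 16.10
Design effect: 2.39 × 16.10 = 38.49.
Round up → n₁ = 39; n₂ = r·n₁ = 2.5 × 39 = 98.

n₁ = 39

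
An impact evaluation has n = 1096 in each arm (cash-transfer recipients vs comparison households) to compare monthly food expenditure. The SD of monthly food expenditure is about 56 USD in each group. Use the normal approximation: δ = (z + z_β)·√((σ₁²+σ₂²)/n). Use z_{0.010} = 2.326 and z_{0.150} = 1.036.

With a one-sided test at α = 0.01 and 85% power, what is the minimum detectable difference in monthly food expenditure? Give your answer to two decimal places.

Minimum detectable difference ≈ 8.04 USD

δ = (z_α + z_β) · √((σ₁²+σ₂²)/n)
  = (2.326 + 1.036) · √(6272/1096)
  = 3.362 · √5.7226
  = 3.362 · 2.3922
  = 8.0426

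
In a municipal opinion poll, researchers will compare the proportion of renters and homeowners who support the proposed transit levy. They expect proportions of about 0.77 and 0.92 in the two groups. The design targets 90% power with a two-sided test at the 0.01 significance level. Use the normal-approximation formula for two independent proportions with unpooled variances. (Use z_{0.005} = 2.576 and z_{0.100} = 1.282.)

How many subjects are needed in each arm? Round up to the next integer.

n = (z_{α/2} + z_β)² · [p₁(1−p₁) + p₂(1−p₂)] / (p₁ − p₂)²
  = (2.576 + 1.282)² · (0.77·0.23 + 0.92·0.08) / (-0.15)²
  = (3.858)² · (0.1771 + 0.0736) / 0.0225
  = 14.8842 · 0.2507 / 0.0225
  = 165.84
Round up → n = 166 per group.

n = 166 per group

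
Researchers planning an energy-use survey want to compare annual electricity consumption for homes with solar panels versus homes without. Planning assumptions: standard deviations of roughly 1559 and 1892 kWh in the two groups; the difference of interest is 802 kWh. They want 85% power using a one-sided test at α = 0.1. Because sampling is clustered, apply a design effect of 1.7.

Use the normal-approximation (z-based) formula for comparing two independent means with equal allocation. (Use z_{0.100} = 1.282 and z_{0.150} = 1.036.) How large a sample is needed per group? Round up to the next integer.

n = (z_α + z_β)² · (σ₁² + σ₂²) / δ²
  = (1.282 + 1.036)² · (1559² + 1892² = 6010145) / 802²
  = 5.3731 · 6010145 / 643204
  = 50.21
Design effect: 1.7 × 50.21 = 85.35.
Round up → n = 86 per group.

n = 86 per group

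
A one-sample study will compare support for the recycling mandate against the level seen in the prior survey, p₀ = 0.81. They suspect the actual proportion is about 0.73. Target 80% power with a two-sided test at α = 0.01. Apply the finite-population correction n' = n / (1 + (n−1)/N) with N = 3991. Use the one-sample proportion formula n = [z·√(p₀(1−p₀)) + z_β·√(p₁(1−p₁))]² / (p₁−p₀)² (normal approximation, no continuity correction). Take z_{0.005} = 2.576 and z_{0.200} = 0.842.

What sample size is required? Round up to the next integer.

n = 279

n = [z_{α/2}·√(p₀q₀) + z_β·√(p₁q₁)]² / (p₁ − p₀)²
  = [2.576·√(0.81·0.19) + 0.842·√(0.73·0.27)]² / (-0.08)²
  = [2.576·0.3923 + 0.842·0.4440]² / 0.0064
  = [1.3844]² / 0.0064
  = 299.45
Finite-population correction (N = 3991): 299.45 / (1 + (299.45 − 1)/3991) = 278.62.
Round up → n = 279.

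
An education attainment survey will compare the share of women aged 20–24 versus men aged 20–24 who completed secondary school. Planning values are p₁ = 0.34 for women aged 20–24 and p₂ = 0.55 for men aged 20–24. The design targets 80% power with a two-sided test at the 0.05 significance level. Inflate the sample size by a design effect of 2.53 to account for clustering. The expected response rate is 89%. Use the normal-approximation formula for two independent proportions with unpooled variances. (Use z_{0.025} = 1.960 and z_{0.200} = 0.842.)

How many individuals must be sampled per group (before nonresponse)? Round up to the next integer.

n = (z_{α/2} + z_β)² · [p₁(1−p₁) + p₂(1−p₂)] / (p₁ − p₂)²
  = (1.960 + 0.842)² · (0.34·0.66 + 0.55·0.45) / (-0.21)²
  = (2.802)² · (0.2244 + 0.2475) / 0.0441
  = 7.8512 · 0.4719 / 0.0441
  = 84.01
Design effect: 2.53 × 84.01 = 212.55.
Adjust for 89% response: 212.55 / 0.89 = 238.82.
Round up → n = 239 per group.

n = 239 per group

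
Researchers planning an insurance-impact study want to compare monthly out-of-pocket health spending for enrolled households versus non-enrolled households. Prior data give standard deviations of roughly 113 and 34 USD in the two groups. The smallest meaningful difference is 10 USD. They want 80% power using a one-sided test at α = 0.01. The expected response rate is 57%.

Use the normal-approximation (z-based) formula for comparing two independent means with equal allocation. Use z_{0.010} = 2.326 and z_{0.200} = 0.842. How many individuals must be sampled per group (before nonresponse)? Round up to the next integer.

n = 2452 per group

n = (z_α + z_β)² · (σ₁² + σ₂²) / δ²
  = (2.326 + 0.842)² · (113² + 34² = 13925) / 10²
  = 10.0362 · 13925 / 100
  = 1397.54
Adjust for 57% response: 1397.54 / 0.57 = 2451.83.
Round up → n = 2452 per group.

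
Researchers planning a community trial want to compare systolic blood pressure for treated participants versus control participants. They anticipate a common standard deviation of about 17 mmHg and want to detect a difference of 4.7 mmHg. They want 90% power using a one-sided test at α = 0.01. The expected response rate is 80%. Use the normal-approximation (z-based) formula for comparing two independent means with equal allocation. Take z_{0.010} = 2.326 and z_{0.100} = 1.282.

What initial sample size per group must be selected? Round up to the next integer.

n = 426 per group

n = (z_α + z_β)² · (σ₁² + σ₂²) / δ²
  = (2.326 + 1.282)² · (2·17² = 578) / 4.7²
  = 13.0177 · 578 / 22.09
  = 340.62
Adjust for 80% response: 340.62 / 0.80 = 425.77.
Round up → n = 426 per group.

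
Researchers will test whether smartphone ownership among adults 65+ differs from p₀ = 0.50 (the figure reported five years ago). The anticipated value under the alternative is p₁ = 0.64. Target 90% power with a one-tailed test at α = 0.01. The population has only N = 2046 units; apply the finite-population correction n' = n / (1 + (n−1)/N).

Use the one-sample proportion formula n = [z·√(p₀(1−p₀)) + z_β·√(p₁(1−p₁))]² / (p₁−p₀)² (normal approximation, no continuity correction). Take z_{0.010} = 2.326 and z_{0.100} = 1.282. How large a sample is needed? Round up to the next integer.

n = [z_α·√(p₀q₀) + z_β·√(p₁q₁)]² / (p₁ − p₀)²
  = [2.326·√(0.50·0.50) + 1.282·√(0.64·0.36)]² / (0.14)²
  = [2.326·0.5000 + 1.282·0.4800]² / 0.0196
  = [1.7784]² / 0.0196
  = 161.36
Finite-population correction (N = 2046): 161.36 / (1 + (161.36 − 1)/2046) = 149.63.
Round up → n = 150.

n = 150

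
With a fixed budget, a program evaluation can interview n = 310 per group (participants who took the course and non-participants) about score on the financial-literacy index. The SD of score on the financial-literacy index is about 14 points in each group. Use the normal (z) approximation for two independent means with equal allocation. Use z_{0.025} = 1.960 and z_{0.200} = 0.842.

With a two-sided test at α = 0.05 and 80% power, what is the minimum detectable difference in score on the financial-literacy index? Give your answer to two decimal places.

Minimum detectable difference ≈ 3.15 points

δ = (z_{α/2} + z_β) · √((σ₁²+σ₂²)/n)
  = (1.960 + 0.842) · √(392/310)
  = 2.802 · √1.2645
  = 2.802 · 1.1245
  = 3.1509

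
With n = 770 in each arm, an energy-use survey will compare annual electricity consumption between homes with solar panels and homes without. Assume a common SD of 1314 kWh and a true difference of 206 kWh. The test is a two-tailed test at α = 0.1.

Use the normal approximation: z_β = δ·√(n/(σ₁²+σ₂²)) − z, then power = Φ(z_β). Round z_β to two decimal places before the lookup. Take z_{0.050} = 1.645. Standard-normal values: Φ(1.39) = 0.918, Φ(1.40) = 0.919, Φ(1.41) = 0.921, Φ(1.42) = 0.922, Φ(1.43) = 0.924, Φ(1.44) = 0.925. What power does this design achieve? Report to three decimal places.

z_β = δ·√(n/(σ₁²+σ₂²)) − z_{α/2}
    = 206 · √(770/3453192) − 1.645
    = 206 · 0.01493 − 1.645
    = 3.0761 − 1.645 = 1.4311 → 1.43
Power = Φ(1.43) = 0.924.

Power ≈ 0.924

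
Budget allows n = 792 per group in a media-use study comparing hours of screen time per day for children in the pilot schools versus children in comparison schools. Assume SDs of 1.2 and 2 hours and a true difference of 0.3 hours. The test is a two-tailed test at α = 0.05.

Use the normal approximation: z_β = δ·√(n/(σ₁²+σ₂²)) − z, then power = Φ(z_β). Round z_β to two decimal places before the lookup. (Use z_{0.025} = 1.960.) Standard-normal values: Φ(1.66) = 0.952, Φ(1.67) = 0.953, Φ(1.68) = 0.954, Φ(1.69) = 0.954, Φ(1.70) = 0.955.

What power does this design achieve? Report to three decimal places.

z_β = δ·√(n/(σ₁²+σ₂²)) − z_{α/2}
    = 0.3 · √(792/5.44) − 1.960
    = 0.3 · 12.06599 − 1.960
    = 3.6198 − 1.960 = 1.6598 → 1.66
Power = Φ(1.66) = 0.952.

Power ≈ 0.952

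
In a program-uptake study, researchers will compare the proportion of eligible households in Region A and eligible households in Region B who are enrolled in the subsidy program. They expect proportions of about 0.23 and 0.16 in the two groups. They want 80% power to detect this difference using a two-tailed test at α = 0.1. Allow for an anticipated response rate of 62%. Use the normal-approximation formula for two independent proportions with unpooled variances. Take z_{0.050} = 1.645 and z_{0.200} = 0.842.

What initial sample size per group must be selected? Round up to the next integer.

n = (z_{α/2} + z_β)² · [p₁(1−p₁) + p₂(1−p₂)] / (p₁ − p₂)²
  = (1.645 + 0.842)² · (0.23·0.77 + 0.16·0.84) / (0.07)²
  = (2.487)² · (0.1771 + 0.1344) / 0.0049
  = 6.1852 · 0.3115 / 0.0049
  = 393.20
Adjust for 62% response: 393.20 / 0.62 = 634.19.
Round up → n = 635 per group.

n = 635 per group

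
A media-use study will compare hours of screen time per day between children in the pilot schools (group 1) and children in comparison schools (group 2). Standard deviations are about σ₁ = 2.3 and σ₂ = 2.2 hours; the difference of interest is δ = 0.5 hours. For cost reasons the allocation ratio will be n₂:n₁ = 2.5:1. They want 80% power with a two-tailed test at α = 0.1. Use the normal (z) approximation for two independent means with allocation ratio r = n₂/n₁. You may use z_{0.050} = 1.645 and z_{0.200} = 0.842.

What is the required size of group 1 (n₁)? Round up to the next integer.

n₁ = (z_{α/2} + z_β)² · (σ₁² + σ₂²/r) / δ²
   = (1.645 + 0.842)² · (2.3² + 2.2²/2.5) / 0.5²
   = 6.1852 · (5.29 + 1.936) / 0.25
   = 6.1852 · 7.226 / 0.25
   = 178.78
Round up → n₁ = 179; n₂ = r·n₁ = 2.5 × 179 = 448.

n₁ = 179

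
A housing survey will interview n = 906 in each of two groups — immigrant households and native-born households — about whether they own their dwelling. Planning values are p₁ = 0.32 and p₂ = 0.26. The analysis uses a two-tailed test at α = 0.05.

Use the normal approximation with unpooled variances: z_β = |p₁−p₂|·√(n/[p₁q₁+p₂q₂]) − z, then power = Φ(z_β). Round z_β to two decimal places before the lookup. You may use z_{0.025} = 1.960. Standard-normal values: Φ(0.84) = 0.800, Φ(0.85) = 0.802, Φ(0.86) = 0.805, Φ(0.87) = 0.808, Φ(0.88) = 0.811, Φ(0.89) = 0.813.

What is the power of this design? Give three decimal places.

Power ≈ 0.805

z_β = |p₁−p₂|·√(n/[p₁q₁+p₂q₂]) − z_{α/2}
    = 0.06 · √(906/0.4100) − 1.960
    = 0.06 · 47.0080 − 1.960
    = 2.8205 − 1.960 = 0.8605 → 0.86
Power = Φ(0.86) = 0.805.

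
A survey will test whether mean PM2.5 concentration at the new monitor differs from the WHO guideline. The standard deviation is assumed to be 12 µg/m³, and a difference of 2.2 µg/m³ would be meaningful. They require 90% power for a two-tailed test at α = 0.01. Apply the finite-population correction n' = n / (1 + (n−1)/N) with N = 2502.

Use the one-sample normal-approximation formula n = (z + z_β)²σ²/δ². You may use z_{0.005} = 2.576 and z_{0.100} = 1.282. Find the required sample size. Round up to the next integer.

n = 377

n = (z_{α/2} + z_β)² · σ² / δ²
  = (2.576 + 1.282)² · 12² / 2.2²
  = 14.8842 · 144 / 4.84
  = 442.83
Finite-population correction (N = 2502): 442.83 / (1 + (442.83 − 1)/2502) = 376.37.
Round up → n = 377.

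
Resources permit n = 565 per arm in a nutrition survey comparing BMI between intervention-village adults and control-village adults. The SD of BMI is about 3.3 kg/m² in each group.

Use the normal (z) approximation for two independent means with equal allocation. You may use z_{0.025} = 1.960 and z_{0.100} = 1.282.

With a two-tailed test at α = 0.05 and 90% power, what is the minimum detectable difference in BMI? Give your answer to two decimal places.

δ = (z_{α/2} + z_β) · √((σ₁²+σ₂²)/n)
  = (1.960 + 1.282) · √(21.78/565)
  = 3.242 · √0.03855
  = 3.242 · 0.1963
  = 0.6365

Minimum detectable difference ≈ 0.64 kg/m²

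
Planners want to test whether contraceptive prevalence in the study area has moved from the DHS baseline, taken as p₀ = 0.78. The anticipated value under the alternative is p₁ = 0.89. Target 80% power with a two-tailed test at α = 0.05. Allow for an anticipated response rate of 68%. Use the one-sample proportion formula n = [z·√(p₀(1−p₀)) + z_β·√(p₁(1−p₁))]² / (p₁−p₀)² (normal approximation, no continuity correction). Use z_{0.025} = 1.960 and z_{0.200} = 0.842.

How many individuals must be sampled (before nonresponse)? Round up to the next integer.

n = [z_{α/2}·√(p₀q₀) + z_β·√(p₁q₁)]² / (p₁ − p₀)²
  = [1.960·√(0.78·0.22) + 0.842·√(0.89·0.11)]² / (0.11)²
  = [1.960·0.4142 + 0.842·0.3129]² / 0.0121
  = [1.0754]² / 0.0121
  = 95.57
Adjust for 68% response: 95.57 / 0.68 = 140.55.
Round up → n = 141.

n = 141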